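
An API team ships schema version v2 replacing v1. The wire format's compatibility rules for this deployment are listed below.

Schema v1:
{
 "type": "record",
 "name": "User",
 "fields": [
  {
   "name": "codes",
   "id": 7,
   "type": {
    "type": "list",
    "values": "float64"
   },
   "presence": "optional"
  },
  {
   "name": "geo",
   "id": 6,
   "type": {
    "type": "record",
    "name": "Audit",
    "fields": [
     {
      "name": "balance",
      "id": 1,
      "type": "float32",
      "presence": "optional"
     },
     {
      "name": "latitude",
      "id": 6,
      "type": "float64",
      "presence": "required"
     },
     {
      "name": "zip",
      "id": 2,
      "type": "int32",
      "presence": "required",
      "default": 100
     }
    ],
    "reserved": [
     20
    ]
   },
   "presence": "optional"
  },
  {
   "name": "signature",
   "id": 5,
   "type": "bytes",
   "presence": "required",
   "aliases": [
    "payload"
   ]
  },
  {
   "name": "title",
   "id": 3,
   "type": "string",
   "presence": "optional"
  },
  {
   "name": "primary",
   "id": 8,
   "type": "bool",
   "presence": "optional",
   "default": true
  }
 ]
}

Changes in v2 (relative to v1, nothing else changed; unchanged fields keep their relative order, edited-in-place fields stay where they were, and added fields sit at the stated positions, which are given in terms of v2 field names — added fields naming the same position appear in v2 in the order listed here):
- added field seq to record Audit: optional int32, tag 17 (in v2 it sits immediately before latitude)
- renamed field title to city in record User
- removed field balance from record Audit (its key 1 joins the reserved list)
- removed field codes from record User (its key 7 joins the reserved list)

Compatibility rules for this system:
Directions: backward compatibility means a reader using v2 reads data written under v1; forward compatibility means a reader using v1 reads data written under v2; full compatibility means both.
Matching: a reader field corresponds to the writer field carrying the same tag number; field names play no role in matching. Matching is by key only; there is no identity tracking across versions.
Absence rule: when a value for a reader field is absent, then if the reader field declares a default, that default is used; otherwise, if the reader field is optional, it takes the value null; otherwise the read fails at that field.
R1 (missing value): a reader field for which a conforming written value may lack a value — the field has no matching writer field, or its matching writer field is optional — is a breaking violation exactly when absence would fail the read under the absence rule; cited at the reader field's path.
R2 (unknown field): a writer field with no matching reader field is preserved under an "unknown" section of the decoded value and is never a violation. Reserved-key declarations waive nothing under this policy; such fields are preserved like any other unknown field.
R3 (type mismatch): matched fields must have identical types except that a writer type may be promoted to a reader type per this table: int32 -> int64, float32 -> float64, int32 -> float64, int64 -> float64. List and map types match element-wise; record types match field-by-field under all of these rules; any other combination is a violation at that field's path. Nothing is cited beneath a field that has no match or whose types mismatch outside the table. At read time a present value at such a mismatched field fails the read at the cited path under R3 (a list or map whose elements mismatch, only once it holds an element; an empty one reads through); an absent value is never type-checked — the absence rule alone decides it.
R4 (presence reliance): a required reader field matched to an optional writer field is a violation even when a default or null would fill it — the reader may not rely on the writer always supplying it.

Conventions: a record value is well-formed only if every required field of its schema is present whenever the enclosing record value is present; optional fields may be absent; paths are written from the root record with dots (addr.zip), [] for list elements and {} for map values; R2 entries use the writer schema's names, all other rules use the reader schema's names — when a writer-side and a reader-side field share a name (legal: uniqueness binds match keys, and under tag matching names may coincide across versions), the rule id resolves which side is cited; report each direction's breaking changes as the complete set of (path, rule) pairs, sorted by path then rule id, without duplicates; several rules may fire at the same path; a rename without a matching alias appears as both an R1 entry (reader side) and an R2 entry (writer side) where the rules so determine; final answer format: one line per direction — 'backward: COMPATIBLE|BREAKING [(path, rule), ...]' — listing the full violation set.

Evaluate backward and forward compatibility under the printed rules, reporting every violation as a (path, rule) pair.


each type pair in User: writer, then reader
backward for User (reader v2, writer v1):
  geo: Audit -> Audit, writer optional; from geo
  signature: bytes -> bytes, writer required; from signature
  city: string -> string, writer optional; from title
  primary: bool -> bool, writer optional; from primary
  writer field codes has no reader counterpart
  geo.seq: no writer-side match
  geo.latitude: float64 -> float64, writer required; from geo.latitude
  geo.zip: int32 -> int32, writer required; from geo.zip
  writer field geo.balance has no reader counterpart
  => backward verdict for User: COMPATIBLE, no violations
forward for User (reader v1, writer v2):
  codes: no writer-side match
  geo: Audit -> Audit, writer optional; from geo
  signature: bytes -> bytes, writer required; from signature
  title: string -> string, writer optional; from city
  primary: bool -> bool, writer optional; from primary
  geo.balance: no writer-side match
  geo.latitude: float64 -> float64, writer required; from geo.latitude
  geo.zip: int32 -> int32, writer required; from geo.zip
  writer field geo.seq has no reader counterpart
  => forward verdict for User: COMPATIBLE, no violations

backward: COMPATIBLE []; forward: COMPATIBLE []


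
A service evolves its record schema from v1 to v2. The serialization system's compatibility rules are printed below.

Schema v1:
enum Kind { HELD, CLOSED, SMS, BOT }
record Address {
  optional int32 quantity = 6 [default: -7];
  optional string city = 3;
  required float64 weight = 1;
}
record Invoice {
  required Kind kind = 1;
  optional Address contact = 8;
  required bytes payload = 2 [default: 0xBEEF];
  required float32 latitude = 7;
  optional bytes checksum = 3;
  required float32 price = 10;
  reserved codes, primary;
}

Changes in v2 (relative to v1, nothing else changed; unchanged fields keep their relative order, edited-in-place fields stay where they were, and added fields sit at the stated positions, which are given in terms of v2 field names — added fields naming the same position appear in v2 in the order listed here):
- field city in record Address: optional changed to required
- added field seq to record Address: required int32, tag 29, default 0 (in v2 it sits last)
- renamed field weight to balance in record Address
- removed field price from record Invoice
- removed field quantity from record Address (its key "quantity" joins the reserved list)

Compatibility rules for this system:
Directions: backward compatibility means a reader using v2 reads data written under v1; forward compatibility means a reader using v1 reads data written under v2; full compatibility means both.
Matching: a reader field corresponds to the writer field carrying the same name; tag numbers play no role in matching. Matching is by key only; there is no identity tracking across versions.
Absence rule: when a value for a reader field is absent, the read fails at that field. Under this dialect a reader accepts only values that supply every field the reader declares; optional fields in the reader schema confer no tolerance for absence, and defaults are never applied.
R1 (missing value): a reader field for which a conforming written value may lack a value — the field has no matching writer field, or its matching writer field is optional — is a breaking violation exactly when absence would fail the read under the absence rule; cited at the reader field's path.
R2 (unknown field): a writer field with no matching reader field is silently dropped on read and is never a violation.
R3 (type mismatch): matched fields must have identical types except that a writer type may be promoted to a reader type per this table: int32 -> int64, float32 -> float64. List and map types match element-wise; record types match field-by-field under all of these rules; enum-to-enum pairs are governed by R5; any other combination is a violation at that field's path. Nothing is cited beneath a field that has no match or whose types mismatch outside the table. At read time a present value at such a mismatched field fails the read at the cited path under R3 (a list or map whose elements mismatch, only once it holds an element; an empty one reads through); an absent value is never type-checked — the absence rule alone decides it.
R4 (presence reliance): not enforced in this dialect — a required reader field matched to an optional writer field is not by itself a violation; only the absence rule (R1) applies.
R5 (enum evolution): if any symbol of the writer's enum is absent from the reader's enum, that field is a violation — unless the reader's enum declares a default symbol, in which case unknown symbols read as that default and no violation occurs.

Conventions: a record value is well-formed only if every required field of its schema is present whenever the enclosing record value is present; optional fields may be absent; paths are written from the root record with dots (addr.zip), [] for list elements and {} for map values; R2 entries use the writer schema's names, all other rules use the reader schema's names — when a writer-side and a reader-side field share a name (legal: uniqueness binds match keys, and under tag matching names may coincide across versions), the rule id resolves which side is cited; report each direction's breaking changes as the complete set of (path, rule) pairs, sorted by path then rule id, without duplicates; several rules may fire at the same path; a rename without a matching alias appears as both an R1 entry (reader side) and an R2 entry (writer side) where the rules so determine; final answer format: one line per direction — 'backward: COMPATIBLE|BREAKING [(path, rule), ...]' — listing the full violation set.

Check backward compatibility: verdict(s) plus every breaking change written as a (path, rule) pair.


the writer's type comes first in each Invoice pair
checking backward for Invoice: reader v2 against writer v1:
  kind <- kind (Kind -> Kind, writer required)
  contact <- contact (Address -> Address, writer optional)
  payload <- payload (bytes -> bytes, writer required)
  latitude <- latitude (float32 -> float32, writer required)
  checksum <- checksum (bytes -> bytes, writer optional)
  writer price: unknown to reader
  contact.city <- contact.city (string -> string, writer optional)
  contact.balance has no writer counterpart
  contact.seq has no writer counterpart
  writer contact.quantity: unknown to reader
  writer contact.weight: unknown to reader
  rule R1 violated at checksum
  rule R1 violated at contact
  rule R1 violated at contact.balance
  rule R1 violated at contact.city
  rule R1 violated at contact.seq
  backward on Invoice therefore BREAKING (5)
checking off the Invoice differences that do not matter here:
  field city in record Address: optional changed to required -> affects forward compatibility only, which is not asked
  removed field price from record Invoice -> affects forward compatibility only, which is not asked

backward: BREAKING [(checksum, R1), (contact, R1), (contact.balance, R1), (contact.city, R1), (contact.seq, R1)]


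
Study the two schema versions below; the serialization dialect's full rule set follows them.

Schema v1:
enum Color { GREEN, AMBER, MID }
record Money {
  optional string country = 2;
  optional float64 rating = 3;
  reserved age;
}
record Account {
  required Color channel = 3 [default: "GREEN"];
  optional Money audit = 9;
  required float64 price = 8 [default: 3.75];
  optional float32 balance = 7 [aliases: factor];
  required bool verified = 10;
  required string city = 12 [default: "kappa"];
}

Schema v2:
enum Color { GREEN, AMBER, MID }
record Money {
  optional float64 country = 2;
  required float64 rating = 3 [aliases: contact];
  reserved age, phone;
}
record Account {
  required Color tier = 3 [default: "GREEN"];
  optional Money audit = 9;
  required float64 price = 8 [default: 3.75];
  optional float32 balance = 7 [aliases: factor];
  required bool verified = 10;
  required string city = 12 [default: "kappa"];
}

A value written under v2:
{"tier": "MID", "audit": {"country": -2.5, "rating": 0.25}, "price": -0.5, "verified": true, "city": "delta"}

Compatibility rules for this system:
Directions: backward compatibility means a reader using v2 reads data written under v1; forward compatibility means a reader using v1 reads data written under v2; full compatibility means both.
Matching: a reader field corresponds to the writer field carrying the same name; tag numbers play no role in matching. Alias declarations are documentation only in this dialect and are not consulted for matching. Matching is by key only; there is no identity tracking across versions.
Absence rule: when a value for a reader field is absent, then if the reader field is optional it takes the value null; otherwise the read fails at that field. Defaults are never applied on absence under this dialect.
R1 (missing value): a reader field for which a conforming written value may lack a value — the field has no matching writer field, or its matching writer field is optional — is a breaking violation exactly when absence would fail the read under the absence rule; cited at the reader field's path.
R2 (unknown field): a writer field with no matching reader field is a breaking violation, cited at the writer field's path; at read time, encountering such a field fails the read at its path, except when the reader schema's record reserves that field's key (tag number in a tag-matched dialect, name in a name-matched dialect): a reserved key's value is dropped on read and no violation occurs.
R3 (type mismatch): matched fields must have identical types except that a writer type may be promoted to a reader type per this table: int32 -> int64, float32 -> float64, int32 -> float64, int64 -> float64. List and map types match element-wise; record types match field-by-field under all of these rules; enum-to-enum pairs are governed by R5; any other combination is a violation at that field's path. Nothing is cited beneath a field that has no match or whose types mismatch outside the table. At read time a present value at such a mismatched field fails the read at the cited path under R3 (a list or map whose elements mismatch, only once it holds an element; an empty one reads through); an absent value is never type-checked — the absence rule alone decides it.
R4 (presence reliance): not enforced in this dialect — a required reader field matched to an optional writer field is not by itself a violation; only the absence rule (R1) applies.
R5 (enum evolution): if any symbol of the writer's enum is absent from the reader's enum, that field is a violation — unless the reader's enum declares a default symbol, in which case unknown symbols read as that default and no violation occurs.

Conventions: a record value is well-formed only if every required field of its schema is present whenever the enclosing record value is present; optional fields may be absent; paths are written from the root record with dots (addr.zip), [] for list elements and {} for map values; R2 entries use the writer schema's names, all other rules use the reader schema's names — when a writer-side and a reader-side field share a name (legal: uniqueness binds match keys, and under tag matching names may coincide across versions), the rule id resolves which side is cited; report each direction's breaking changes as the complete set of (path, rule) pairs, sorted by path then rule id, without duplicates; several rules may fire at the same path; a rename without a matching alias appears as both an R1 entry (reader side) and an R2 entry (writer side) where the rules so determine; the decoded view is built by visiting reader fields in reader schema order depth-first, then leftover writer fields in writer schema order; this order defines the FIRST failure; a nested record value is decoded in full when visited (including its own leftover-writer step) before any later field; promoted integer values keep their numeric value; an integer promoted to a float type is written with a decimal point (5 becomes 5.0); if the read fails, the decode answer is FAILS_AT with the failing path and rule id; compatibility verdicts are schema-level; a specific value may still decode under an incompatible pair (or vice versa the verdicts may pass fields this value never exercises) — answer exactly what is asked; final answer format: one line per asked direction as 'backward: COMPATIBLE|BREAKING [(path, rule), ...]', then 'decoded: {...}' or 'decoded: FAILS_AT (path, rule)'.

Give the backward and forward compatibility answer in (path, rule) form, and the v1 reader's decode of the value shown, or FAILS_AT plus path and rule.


each type pair in Account: writer, then reader
checking backward for Account: reader v2 against writer v1:
  tier: no writer-side match
  writer optional, Money -> Money: reader audit maps from writer audit
  writer required, float64 -> float64: reader price maps from writer price
  writer optional, float32 -> float32: reader balance maps from writer balance
  writer required, bool -> bool: reader verified maps from writer verified
  writer required, string -> string: reader city maps from writer city
  leftover writer field: channel
  writer optional, string -> float64: reader audit.country maps from writer audit.country
  writer optional, float64 -> float64: reader audit.rating maps from writer audit.rating
  violation R3 at audit.country
  violation R1 at audit.rating
  violation R2 at channel
  violation R1 at tier
  => backward verdict for Account: BREAKING, 4 violation(s)
checking forward for Account: reader v1 against writer v2:
  channel: no writer-side match
  writer optional, Money -> Money: reader audit maps from writer audit
  writer required, float64 -> float64: reader price maps from writer price
  writer optional, float32 -> float32: reader balance maps from writer balance
  writer required, bool -> bool: reader verified maps from writer verified
  writer required, string -> string: reader city maps from writer city
  leftover writer field: tier
  writer optional, float64 -> string: reader audit.country maps from writer audit.country
  writer required, float64 -> float64: reader audit.rating maps from writer audit.rating
  violation R3 at audit.country
  violation R1 at channel
  violation R2 at tier
  => forward verdict for Account: BREAKING, 3 violation(s)
decode walk for Account under reader schema v1:
  read fails at channel under R1 (no fill)
  => FAILS_AT (channel, R1)

backward: BREAKING [(audit.country, R3), (audit.rating, R1), (channel, R2), (tier, R1)]; forward: BREAKING [(audit.country, R3), (channel, R1), (tier, R2)]; decoded: FAILS_AT (channel, R1)


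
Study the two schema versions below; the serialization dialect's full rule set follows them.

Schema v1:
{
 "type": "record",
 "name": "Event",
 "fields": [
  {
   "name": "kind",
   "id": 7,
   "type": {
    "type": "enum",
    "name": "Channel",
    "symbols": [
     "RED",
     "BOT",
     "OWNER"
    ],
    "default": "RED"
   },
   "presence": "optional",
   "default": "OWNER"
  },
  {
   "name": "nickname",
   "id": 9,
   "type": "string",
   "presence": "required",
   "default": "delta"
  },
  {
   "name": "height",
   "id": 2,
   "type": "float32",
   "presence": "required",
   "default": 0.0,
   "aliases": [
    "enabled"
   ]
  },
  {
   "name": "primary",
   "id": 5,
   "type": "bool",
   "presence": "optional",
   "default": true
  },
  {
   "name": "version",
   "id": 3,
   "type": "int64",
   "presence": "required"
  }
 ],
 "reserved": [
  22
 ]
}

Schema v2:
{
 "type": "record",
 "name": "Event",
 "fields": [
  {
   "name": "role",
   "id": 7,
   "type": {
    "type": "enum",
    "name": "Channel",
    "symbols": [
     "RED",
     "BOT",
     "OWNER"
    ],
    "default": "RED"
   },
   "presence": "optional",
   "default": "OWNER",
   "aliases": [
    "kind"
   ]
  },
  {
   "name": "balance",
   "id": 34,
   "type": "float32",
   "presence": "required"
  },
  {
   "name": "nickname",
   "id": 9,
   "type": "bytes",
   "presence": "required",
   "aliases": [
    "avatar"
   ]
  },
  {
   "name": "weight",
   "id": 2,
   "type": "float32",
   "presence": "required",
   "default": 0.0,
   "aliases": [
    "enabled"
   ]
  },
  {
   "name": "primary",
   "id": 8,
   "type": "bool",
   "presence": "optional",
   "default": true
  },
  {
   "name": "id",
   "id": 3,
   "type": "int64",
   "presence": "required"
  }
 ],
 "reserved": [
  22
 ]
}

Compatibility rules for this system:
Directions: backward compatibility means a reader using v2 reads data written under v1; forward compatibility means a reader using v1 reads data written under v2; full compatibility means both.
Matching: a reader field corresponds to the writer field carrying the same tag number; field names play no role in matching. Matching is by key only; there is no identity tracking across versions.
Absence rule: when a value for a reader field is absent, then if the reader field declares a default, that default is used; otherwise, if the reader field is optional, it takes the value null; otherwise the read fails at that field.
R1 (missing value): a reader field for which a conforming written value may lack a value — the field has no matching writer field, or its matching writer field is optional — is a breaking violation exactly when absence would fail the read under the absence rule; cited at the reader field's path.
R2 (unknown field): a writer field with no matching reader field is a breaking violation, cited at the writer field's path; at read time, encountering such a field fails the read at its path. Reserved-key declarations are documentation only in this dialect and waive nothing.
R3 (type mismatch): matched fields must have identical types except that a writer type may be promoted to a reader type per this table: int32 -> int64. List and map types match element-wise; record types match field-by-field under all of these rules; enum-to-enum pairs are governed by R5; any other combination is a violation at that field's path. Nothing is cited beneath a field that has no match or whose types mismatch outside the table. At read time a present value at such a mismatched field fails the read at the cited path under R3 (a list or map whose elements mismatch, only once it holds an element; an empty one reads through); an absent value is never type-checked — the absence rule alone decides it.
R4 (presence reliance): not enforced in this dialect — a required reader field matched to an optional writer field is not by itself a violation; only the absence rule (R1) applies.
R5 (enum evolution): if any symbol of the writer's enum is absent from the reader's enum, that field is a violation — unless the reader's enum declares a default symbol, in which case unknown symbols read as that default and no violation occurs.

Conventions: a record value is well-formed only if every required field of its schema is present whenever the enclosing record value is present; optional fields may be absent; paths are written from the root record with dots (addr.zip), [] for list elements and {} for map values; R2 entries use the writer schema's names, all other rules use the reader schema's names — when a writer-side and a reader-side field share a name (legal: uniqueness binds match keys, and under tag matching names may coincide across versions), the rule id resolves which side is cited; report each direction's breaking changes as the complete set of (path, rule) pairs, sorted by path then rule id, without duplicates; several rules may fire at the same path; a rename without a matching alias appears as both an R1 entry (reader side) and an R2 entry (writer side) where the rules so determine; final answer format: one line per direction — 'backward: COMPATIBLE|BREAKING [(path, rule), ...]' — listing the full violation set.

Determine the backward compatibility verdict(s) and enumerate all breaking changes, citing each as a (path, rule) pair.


backward: BREAKING [(balance, R1), (nickname, R3), (primary, R2)]

arrows below run writer -> reader for Event
checking backward for Event: reader v2 against writer v1:
  role: Channel -> Channel, writer optional; from kind
  balance has no writer counterpart
  nickname: string -> bytes, writer required; from nickname
  weight: float32 -> float32, writer required; from height
  primary has no writer counterpart
  id: int64 -> int64, writer required; from version
  writer field primary has no reader counterpart
  violation R1 at balance
  violation R3 at nickname
  violation R2 at primary
  => backward verdict for Event: BREAKING, 3 violation(s)
ruling out the remaining Event differences:
  renamed field kind to role in record Event (alias kind declared on the renamed field) -> triggers nothing under Event's printed rules — same verdict
  renamed field height to weight in record Event -> triggers nothing under Event's printed rules — same verdict
  renamed field version to id in record Event -> triggers nothing under Event's printed rules — same verdict


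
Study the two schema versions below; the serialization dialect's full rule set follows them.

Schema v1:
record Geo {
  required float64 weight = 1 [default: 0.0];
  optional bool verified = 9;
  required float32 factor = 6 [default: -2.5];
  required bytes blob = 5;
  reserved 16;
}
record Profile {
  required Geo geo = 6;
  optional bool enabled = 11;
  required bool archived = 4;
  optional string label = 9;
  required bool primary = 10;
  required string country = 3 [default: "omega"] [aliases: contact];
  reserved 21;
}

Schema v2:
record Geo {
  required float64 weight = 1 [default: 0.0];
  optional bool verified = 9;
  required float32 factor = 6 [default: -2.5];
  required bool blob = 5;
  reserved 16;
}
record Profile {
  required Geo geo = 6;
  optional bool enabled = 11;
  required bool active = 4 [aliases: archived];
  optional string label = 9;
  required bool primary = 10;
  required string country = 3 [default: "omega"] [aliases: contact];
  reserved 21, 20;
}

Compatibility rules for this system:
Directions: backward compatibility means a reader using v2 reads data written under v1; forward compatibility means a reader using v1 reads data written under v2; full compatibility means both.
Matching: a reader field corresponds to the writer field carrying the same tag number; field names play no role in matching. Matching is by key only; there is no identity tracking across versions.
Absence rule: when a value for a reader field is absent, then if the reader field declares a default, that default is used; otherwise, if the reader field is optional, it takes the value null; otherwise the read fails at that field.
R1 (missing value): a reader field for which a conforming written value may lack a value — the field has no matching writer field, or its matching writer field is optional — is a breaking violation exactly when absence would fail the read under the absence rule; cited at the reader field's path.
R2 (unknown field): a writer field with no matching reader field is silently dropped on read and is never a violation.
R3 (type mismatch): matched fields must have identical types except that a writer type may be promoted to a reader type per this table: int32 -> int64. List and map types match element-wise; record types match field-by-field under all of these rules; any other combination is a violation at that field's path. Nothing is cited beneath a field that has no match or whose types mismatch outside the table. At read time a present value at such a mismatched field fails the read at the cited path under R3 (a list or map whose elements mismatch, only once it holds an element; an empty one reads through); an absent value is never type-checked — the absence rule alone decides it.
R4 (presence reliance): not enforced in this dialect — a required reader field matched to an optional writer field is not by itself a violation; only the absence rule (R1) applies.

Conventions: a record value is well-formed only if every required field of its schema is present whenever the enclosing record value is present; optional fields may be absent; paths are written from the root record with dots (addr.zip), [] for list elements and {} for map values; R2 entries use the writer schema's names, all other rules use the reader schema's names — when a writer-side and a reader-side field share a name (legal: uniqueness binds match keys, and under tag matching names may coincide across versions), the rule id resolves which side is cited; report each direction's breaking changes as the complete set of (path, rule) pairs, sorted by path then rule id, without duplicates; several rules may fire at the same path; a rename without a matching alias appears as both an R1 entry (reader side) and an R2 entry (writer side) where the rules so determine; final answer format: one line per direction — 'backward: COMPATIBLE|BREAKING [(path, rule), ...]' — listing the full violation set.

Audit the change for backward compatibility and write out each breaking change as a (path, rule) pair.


backward: BREAKING [(geo.blob, R3)]

arrows below run writer -> reader for Profile
backward for Profile (reader v2, writer v1):
  Geo -> Geo, writer required: geo aligns to geo
  bool -> bool, writer optional: enabled aligns to enabled
  bool -> bool, writer required: active aligns to archived
  string -> string, writer optional: label aligns to label
  bool -> bool, writer required: primary aligns to primary
  string -> string, writer required: country aligns to country
  float64 -> float64, writer required: geo.weight aligns to geo.weight
  bool -> bool, writer optional: geo.verified aligns to geo.verified
  float32 -> float32, writer required: geo.factor aligns to geo.factor
  bytes -> bool, writer required: geo.blob aligns to geo.blob
  rule R3 violated at geo.blob
  => backward: BREAKING (1)
checking off the Profile differences that do not matter here:
  renamed field archived to active in record Profile (alias archived declared on the renamed field) -> inert for the asked Profile verdict: nothing fires


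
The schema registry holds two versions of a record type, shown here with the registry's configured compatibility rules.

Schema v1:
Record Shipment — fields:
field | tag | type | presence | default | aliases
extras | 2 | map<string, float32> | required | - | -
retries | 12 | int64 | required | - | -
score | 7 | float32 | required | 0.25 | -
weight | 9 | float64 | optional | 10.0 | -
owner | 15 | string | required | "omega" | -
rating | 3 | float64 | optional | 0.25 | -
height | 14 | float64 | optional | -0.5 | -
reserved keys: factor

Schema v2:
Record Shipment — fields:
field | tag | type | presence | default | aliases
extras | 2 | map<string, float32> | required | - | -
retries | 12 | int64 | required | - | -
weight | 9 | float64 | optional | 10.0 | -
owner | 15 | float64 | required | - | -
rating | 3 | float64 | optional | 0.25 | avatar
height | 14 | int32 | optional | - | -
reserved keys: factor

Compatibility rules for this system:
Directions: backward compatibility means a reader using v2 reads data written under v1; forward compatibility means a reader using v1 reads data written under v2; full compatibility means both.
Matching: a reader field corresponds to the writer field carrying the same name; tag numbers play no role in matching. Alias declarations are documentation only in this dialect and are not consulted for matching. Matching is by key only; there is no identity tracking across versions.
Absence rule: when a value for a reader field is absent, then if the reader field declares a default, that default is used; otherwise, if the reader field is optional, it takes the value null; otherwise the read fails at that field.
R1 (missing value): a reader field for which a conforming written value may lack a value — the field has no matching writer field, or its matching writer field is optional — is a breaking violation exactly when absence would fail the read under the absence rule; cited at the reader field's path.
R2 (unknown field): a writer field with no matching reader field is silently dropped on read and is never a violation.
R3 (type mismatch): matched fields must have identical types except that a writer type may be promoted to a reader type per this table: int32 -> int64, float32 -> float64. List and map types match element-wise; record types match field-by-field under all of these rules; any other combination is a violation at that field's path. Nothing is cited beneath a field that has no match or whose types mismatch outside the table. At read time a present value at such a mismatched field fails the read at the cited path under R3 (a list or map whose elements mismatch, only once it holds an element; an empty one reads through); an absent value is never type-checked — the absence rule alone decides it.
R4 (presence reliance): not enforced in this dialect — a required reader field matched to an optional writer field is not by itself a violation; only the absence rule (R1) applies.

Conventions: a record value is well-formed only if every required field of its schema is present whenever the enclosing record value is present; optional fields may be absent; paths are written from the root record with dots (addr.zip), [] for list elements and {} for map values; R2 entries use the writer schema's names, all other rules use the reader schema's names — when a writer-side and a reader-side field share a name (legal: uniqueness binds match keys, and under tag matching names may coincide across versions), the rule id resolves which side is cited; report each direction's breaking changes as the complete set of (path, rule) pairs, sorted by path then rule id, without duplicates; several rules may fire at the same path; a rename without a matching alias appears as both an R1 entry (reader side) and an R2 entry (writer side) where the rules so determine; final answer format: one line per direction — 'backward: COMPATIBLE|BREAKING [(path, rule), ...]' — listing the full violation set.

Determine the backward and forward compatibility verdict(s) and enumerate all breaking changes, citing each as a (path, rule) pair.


backward: BREAKING [(height, R3), (owner, R3)]; forward: BREAKING [(height, R3), (owner, R3)]

arrows below run writer -> reader for Shipment
backward analysis of Shipment with v2 as reader and v1 as writer:
  extras <- extras (map<string, float32> -> map<string, float32>, writer required)
  retries <- retries (int64 -> int64, writer required)
  weight <- weight (float64 -> float64, writer optional)
  owner <- owner (string -> float64, writer required)
  rating <- rating (float64 -> float64, writer optional)
  height <- height (float64 -> int32, writer optional)
  writer score: unknown to reader
  breaking: (height, R3)
  breaking: (owner, R3)
  => backward: BREAKING (2)
forward analysis of Shipment with v1 as reader and v2 as writer:
  extras <- extras (map<string, float32> -> map<string, float32>, writer required)
  retries <- retries (int64 -> int64, writer required)
  score has no writer counterpart
  weight <- weight (float64 -> float64, writer optional)
  owner <- owner (float64 -> string, writer required)
  rating <- rating (float64 -> float64, writer optional)
  height <- height (int32 -> float64, writer optional)
  breaking: (height, R3)
  breaking: (owner, R3)
  => forward: BREAKING (2)


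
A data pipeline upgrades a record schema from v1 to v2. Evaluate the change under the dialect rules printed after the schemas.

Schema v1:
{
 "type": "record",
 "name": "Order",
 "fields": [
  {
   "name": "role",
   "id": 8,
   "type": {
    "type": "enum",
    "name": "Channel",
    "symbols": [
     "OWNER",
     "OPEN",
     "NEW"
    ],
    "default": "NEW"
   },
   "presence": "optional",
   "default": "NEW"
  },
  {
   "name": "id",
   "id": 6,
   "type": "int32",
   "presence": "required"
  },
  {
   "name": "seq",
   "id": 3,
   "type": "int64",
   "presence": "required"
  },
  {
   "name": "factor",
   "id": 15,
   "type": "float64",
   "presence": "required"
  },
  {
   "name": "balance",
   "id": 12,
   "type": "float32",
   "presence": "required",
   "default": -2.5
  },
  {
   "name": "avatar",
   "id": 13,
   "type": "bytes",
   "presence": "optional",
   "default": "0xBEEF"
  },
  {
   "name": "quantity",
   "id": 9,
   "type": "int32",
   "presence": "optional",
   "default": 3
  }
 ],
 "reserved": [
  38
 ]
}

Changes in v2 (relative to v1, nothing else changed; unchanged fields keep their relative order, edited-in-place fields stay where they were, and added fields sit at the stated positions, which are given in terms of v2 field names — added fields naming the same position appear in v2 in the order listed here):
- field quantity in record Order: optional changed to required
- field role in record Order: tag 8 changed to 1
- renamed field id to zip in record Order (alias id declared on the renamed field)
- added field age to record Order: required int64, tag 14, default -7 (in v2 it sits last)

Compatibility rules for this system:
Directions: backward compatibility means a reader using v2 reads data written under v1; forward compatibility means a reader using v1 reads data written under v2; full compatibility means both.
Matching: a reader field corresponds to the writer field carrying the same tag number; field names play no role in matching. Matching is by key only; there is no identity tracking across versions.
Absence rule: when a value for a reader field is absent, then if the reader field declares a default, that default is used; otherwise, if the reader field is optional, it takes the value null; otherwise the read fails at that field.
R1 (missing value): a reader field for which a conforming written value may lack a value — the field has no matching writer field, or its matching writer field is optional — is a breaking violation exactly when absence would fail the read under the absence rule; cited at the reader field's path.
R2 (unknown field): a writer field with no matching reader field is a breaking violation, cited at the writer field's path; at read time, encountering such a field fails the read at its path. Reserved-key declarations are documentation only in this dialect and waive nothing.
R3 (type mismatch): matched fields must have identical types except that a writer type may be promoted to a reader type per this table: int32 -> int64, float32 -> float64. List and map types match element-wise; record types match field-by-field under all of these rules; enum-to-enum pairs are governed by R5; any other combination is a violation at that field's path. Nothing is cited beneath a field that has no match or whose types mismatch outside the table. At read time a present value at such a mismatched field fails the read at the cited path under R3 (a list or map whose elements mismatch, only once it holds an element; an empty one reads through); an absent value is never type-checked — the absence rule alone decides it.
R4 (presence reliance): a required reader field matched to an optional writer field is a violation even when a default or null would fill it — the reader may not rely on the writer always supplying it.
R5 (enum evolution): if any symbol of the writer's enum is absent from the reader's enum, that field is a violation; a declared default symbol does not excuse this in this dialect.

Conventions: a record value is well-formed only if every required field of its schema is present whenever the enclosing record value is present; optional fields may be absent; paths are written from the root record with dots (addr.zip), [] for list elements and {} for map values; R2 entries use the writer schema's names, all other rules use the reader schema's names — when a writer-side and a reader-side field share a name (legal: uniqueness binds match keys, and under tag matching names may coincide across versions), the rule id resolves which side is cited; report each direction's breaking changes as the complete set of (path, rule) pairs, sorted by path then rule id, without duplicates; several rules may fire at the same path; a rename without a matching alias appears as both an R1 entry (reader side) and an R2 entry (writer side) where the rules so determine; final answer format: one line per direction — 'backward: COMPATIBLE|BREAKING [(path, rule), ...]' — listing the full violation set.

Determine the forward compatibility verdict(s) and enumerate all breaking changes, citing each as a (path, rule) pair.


each type pair in Order: writer, then reader
forward for Order (reader v1, writer v2):
  role: no writer-side match
  int32 -> int32, writer required: id aligns to zip
  int64 -> int64, writer required: seq aligns to seq
  float64 -> float64, writer required: factor aligns to factor
  float32 -> float32, writer required: balance aligns to balance
  bytes -> bytes, writer optional: avatar aligns to avatar
  int32 -> int32, writer required: quantity aligns to quantity
  writer field role has no reader counterpart
  writer field age has no reader counterpart
  R2 fires at age
  R2 fires at role
  => forward verdict for Order: BREAKING, 2 violation(s)
the rest of the Order diff is inert for this question:
  field quantity in record Order: optional changed to required -> fires only in the backward direction of Order, which is not asked here
  renamed field id to zip in record Order (alias id declared on the renamed field) -> triggers nothing under Order's printed rules — same verdict

forward: BREAKING [(age, R2), (role, R2)]
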